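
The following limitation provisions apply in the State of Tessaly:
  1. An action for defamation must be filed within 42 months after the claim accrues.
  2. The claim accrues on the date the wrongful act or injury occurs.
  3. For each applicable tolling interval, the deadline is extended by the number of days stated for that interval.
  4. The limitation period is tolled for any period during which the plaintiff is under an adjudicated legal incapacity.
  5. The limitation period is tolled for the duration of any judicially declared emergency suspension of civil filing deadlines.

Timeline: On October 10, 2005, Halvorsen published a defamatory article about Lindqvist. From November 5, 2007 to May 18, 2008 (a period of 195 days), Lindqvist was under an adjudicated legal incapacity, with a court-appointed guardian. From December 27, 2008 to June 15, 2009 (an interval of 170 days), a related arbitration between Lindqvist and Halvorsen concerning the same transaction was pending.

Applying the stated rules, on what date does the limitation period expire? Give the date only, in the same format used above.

The claim accrued on October 10, 2005, when the wrongful act occurred.
Adding the 42 months base period to October 10, 2005 gives a deadline of April 10, 2009, before any tolling.
The period was tolled for 195 days by the plaintiff's legal incapacity (November 5, 2007 to May 18, 2008), pushing the deadline to October 22, 2009.
The pending related arbitration from December 27, 2008 to June 15, 2009 does not toll the period, because no stated rule makes a pending arbitration a tolling event.

October 22, 2009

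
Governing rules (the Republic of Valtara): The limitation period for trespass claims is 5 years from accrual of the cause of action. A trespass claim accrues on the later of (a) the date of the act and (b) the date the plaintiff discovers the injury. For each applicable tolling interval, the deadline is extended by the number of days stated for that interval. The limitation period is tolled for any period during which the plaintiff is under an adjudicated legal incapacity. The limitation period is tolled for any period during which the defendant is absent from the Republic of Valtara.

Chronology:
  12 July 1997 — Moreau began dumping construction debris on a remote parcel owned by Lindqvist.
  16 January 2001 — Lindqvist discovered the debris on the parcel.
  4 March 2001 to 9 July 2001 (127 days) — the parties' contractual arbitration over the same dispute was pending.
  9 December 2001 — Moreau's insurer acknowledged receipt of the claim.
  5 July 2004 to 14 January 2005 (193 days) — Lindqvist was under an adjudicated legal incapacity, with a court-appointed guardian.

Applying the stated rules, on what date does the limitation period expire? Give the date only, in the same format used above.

Because discovery on 16 January 2001 post-dates the 12 July 1997 act, accrual under the later-of rule falls on 16 January 2001.
Adding the 5 years base period to 16 January 2001 gives a deadline of 16 January 2006, before any tolling.
The period was tolled for 193 days by the plaintiff's legal incapacity (5 July 2004 to 14 January 2005), pushing the deadline to 28 July 2006.
Although a pending arbitration ran from 4 March 2001 to 9 July 2001, the stated rules do not make that a tolling event, so it is disregarded.
The other events in the timeline have no effect on the limitation period under the stated rules.

28 July 2006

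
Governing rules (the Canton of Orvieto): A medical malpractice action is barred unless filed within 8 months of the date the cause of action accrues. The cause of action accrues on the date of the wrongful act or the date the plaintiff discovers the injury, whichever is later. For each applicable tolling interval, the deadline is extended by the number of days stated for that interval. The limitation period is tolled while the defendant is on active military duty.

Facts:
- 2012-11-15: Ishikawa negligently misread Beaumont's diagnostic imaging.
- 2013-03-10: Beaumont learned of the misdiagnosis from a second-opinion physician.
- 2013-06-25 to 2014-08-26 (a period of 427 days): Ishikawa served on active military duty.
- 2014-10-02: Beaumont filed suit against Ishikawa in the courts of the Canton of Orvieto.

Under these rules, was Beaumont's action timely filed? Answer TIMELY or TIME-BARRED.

TIMELY

The claim accrued on 2013-03-10 — the later of the 2012-11-15 act and the 2013-03-10 discovery.
Adding the 8 months base period to 2013-03-10 gives a deadline of 2013-11-10, before any tolling.
The period was tolled for 427 days by the defendant's active military service (2013-06-25 to 2014-08-26), pushing the deadline to 2015-01-11.
Beaumont filed on 2014-10-02, before the 2015-01-11 deadline, so the action is timely.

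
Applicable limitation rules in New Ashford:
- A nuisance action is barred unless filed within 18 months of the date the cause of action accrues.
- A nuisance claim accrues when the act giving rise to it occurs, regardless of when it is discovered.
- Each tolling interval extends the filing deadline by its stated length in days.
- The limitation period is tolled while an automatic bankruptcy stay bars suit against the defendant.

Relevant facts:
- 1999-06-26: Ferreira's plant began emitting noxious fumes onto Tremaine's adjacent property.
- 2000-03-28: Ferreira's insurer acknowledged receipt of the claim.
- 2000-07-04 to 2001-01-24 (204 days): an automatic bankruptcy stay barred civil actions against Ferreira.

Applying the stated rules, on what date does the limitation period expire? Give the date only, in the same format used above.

2001-07-18

The claim accrued on 1999-06-26, when the wrongful act occurred.
The untolled deadline — 18 months after 1999-06-26 — is 2000-12-26.
The period was tolled for 204 days by the automatic bankruptcy stay (2000-07-04 to 2001-01-24), pushing the deadline to 2001-07-18.
The other events in the timeline have no effect on the limitation period under the stated rules.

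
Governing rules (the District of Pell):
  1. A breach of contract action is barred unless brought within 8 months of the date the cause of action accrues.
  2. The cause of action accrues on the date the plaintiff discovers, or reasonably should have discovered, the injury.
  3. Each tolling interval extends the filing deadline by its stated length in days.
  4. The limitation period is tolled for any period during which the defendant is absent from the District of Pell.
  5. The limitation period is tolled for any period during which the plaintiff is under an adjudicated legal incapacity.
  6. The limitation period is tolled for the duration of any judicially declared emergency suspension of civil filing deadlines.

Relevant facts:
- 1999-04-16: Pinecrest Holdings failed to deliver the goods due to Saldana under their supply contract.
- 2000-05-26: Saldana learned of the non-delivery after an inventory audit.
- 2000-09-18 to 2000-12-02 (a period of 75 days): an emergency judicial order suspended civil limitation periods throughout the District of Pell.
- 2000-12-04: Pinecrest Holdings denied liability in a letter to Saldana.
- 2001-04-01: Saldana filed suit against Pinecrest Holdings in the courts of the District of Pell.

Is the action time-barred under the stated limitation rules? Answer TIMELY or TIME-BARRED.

TIMELY

The claim did not accrue until Saldana discovered the injury on 2000-05-26; the 1999-04-16 act date does not start the clock under the stated rule.
The untolled deadline — 8 months after 2000-05-26 — is 2001-01-26.
The emergency suspension of filing deadlines from 2000-09-18 to 2000-12-02 tolled the period for 75 days, extending the deadline to 2001-04-11.
The other events in the timeline have no effect on the limitation period under the stated rules.
Filing on 2001-04-01 beat the 2001-04-11 deadline — the action is timely.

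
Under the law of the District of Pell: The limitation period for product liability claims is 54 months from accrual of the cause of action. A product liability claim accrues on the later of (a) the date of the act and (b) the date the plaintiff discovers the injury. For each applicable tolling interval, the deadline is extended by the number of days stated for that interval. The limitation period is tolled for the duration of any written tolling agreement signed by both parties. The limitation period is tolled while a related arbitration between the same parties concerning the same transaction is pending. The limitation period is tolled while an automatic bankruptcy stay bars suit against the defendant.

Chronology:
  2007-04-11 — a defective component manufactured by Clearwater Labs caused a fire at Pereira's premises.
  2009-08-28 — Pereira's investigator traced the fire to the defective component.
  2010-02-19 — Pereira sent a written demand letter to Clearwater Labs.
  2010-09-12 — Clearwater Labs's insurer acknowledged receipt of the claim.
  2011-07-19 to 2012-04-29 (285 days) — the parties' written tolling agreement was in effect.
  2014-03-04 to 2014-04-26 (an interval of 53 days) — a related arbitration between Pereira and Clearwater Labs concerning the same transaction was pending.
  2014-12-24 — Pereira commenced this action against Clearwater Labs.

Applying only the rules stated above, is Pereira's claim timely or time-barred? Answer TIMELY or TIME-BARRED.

TIMELY

Taking the later of the act (2007-04-11) and discovery (2009-08-28), the claim accrued on 2009-08-28.
The untolled deadline — 54 months after 2009-08-28 — is 2014-02-28.
The period was tolled for 285 days by the written tolling agreement (2011-07-19 to 2012-04-29), pushing the deadline to 2014-12-10.
Because the pending related arbitration ran from 2014-03-04 to 2014-04-26, the deadline is extended by 53 days to 2015-02-01.
The other events in the timeline have no effect on the limitation period under the stated rules.
Pereira filed on 2014-12-24, before the 2015-02-01 deadline, so the action is timely.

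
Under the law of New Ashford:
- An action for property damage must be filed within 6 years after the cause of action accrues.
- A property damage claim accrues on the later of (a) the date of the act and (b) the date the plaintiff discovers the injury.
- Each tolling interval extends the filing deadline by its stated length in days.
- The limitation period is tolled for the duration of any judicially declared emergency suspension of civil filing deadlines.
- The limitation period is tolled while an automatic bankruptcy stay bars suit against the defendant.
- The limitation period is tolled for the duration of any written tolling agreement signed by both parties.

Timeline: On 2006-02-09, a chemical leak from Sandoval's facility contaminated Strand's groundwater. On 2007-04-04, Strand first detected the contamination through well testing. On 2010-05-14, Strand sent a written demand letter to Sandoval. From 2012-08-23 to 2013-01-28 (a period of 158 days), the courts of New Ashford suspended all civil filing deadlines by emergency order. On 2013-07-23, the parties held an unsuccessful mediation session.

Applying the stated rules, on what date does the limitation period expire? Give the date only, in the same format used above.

Taking the later of the act (2006-02-09) and discovery (2007-04-04), the claim accrued on 2007-04-04.
The untolled deadline — 6 years after 2007-04-04 — is 2013-04-04.
The emergency suspension of filing deadlines from 2012-08-23 to 2013-01-28 tolled the period for 158 days, extending the deadline to 2013-09-09.
Nothing else in the chronology tolls or restarts the period.

2013-09-09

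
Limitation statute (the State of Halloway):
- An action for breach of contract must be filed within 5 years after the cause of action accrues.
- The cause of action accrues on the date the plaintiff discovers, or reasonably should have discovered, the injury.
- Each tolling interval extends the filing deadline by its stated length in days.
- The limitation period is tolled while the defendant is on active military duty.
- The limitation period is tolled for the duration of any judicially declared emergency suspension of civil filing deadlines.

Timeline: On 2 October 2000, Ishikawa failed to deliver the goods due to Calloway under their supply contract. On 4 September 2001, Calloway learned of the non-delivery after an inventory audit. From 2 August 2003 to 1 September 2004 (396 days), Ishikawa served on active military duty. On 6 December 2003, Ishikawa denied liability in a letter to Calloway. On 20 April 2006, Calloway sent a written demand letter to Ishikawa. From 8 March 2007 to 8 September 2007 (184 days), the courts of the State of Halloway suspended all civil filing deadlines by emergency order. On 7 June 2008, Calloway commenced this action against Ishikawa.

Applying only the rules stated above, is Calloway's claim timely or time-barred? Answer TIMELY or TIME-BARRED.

TIME-BARRED

Under the discovery rule, the claim accrued on 4 September 2001, when Calloway discovered the injury — not on the 2 October 2000 date of the underlying act.
Adding the 5 years base period to 4 September 2001 gives a deadline of 4 September 2006, before any tolling.
Because the defendant's active military service ran from 2 August 2003 to 1 September 2004, the deadline is extended by 396 days to 5 October 2007.
Because the emergency suspension of filing deadlines ran from 8 March 2007 to 8 September 2007, the deadline is extended by 184 days to 6 April 2008.
None of the other events listed affects the running of the period under the stated rules.
The 7 June 2008 filing falls after the 6 April 2008 deadline; the claim is time-barred.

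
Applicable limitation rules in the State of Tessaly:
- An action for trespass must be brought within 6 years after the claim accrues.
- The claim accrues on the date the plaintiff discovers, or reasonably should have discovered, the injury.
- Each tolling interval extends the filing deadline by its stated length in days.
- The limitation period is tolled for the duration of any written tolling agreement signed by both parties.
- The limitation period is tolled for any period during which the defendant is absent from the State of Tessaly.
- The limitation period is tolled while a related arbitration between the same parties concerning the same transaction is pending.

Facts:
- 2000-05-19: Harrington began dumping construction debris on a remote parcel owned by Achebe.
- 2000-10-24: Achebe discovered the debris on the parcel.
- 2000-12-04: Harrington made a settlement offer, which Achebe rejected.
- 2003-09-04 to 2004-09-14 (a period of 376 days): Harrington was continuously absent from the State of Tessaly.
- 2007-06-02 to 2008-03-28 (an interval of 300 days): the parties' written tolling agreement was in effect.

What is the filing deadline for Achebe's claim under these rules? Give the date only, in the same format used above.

The claim did not accrue until Achebe discovered the injury on 2000-10-24; the 2000-05-19 act date does not start the clock under the stated rule.
Adding the 6 years base period to 2000-10-24 gives a deadline of 2006-10-24, before any tolling.
Because the defendant's absence from the jurisdiction ran from 2003-09-04 to 2004-09-14, the deadline is extended by 376 days to 2007-11-04.
The period was tolled for 300 days by the written tolling agreement (2007-06-02 to 2008-03-28), pushing the deadline to 2008-08-30.
None of the other events listed affects the running of the period under the stated rules.

2008-08-30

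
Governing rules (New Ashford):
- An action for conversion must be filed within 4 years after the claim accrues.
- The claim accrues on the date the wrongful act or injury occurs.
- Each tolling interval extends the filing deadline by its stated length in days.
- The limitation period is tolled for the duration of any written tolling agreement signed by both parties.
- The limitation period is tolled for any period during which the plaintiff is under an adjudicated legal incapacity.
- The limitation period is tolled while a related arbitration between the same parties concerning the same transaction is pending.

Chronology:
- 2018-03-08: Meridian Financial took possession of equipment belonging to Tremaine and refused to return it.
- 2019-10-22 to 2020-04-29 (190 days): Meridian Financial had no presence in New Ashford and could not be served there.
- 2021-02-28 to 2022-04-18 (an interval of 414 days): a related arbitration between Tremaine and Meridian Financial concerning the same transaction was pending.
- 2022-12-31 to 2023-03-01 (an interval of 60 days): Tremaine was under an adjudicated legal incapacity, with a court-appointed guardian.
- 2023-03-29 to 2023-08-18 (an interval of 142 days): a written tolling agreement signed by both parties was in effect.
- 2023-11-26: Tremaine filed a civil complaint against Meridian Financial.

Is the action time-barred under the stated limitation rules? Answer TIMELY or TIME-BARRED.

TIME-BARRED

The claim accrued on 2018-03-08, the date of the act.
The untolled deadline — 4 years after 2018-03-08 — is 2022-03-08.
The pending related arbitration from 2021-02-28 to 2022-04-18 tolled the period for 414 days, extending the deadline to 2023-04-26.
Because the plaintiff's legal incapacity ran from 2022-12-31 to 2023-03-01, the deadline is extended by 60 days to 2023-06-25.
The period was tolled for 142 days by the written tolling agreement (2023-03-29 to 2023-08-18), pushing the deadline to 2023-11-14.
Although the defendant's absence ran from 2019-10-22 to 2020-04-29, the stated rules do not make that a tolling event, so it is disregarded.
Filing on 2023-11-26 missed the 2023-11-14 deadline — the action is time-barred.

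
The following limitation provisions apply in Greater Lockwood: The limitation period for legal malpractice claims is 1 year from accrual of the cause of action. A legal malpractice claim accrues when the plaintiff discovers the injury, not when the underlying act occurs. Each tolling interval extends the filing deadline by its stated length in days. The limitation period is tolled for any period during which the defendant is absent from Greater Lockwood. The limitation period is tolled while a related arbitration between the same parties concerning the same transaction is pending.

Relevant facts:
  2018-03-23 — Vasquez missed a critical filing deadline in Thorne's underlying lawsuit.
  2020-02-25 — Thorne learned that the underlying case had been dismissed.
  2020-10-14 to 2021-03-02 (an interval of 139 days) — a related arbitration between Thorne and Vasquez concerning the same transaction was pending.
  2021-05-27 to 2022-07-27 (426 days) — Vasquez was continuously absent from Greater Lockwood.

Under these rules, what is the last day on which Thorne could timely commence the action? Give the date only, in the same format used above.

2022-09-13

Under the discovery rule, the claim accrued on 2020-02-25, when Thorne discovered the injury — not on the 2018-03-23 date of the underlying act.
The untolled deadline — 1 year after 2020-02-25 — is 2021-02-25.
The pending related arbitration from 2020-10-14 to 2021-03-02 tolled the period for 139 days, extending the deadline to 2021-07-14.
The period was tolled for 426 days by the defendant's absence from the jurisdiction (2021-05-27 to 2022-07-27), pushing the deadline to 2022-09-13.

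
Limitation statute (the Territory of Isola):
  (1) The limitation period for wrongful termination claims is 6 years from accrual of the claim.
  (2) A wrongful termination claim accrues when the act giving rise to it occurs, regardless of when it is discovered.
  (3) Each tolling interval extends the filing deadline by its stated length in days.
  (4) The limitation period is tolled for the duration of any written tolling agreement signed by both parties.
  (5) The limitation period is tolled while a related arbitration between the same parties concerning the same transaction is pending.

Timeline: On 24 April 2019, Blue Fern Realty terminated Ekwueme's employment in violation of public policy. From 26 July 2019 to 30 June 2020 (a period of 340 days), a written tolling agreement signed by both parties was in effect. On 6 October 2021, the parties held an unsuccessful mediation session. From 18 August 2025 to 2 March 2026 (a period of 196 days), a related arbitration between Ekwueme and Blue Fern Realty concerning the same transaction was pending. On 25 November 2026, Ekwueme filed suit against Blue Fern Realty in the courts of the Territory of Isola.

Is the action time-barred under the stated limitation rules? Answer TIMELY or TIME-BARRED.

The claim accrued on 24 April 2019, when the wrongful act occurred.
Adding the 6 years base period to 24 April 2019 gives a deadline of 24 April 2025, before any tolling.
The written tolling agreement from 26 July 2019 to 30 June 2020 tolled the period for 340 days, extending the deadline to 30 March 2026.
The pending related arbitration from 18 August 2025 to 2 March 2026 tolled the period for 196 days, extending the deadline to 12 October 2026.
The other events in the timeline have no effect on the limitation period under the stated rules.
Ekwueme filed on 25 November 2026, after the 12 October 2026 deadline, so the action is time-barred.

TIME-BARRED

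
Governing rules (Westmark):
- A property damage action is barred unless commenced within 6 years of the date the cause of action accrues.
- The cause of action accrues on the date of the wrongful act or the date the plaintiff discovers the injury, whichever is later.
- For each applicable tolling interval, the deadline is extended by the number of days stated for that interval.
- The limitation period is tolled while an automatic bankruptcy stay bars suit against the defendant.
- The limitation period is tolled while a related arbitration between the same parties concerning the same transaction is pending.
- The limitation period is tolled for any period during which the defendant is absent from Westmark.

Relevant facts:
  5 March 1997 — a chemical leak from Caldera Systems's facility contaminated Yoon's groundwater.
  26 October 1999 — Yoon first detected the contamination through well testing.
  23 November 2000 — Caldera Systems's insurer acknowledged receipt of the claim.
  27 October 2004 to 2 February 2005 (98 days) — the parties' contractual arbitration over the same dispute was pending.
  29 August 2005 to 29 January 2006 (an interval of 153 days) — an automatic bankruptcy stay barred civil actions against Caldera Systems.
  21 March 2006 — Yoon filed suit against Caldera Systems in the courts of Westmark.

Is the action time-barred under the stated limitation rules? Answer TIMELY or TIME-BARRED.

Because discovery on 26 October 1999 post-dates the 5 March 1997 act, accrual under the later-of rule falls on 26 October 1999.
6 years from 26 October 1999 is 26 October 2005.
The pending related arbitration from 27 October 2004 to 2 February 2005 tolled the period for 98 days, extending the deadline to 1 February 2006.
The automatic bankruptcy stay from 29 August 2005 to 29 January 2006 tolled the period for 153 days, extending the deadline to 4 July 2006.
The other events in the timeline have no effect on the limitation period under the stated rules.
The 21 March 2006 filing precedes the 4 July 2006 deadline; the claim is timely.

TIMELY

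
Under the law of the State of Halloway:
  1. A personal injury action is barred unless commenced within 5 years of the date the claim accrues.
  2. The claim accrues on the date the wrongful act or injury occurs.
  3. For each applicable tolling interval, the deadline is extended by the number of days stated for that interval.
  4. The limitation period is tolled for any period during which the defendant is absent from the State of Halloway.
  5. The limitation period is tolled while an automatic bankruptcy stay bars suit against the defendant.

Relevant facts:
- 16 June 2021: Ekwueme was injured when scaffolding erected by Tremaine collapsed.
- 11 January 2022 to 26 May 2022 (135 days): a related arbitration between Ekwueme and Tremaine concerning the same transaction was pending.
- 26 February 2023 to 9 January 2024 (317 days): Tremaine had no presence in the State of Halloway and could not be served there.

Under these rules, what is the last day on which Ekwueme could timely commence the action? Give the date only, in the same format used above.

The claim accrued on 16 June 2021, when the wrongful act occurred.
The untolled deadline — 5 years after 16 June 2021 — is 16 June 2026.
The period was tolled for 317 days by the defendant's absence from the jurisdiction (26 February 2023 to 9 January 2024), pushing the deadline to 29 April 2027.
No stated provision tolls the period for a pending arbitration, so the interval from 11 January 2022 to 26 May 2022 has no effect on the deadline.

29 April 2027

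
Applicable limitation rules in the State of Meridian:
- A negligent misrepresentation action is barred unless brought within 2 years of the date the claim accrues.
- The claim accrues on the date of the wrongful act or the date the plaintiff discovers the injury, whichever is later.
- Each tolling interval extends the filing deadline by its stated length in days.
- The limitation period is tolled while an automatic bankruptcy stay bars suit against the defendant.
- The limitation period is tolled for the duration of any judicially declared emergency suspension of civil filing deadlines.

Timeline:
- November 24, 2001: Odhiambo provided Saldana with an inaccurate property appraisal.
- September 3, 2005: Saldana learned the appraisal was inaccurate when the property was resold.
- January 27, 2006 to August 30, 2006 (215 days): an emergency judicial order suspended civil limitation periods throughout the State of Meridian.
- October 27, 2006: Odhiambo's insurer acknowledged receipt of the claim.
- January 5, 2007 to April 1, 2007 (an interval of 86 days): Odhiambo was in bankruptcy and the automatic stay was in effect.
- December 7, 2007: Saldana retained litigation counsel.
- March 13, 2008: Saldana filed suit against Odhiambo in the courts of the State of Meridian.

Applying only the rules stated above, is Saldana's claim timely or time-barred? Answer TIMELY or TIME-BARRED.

TIMELY

Because discovery on September 3, 2005 post-dates the November 24, 2001 act, accrual under the later-of rule falls on September 3, 2005.
2 years from September 3, 2005 is September 3, 2007.
The emergency suspension of filing deadlines from January 27, 2006 to August 30, 2006 tolled the period for 215 days, extending the deadline to April 5, 2008.
The automatic bankruptcy stay from January 5, 2007 to April 1, 2007 tolled the period for 86 days, extending the deadline to June 30, 2008.
None of the other events listed affects the running of the period under the stated rules.
Saldana filed on March 13, 2008, before the June 30, 2008 deadline, so the action is timely.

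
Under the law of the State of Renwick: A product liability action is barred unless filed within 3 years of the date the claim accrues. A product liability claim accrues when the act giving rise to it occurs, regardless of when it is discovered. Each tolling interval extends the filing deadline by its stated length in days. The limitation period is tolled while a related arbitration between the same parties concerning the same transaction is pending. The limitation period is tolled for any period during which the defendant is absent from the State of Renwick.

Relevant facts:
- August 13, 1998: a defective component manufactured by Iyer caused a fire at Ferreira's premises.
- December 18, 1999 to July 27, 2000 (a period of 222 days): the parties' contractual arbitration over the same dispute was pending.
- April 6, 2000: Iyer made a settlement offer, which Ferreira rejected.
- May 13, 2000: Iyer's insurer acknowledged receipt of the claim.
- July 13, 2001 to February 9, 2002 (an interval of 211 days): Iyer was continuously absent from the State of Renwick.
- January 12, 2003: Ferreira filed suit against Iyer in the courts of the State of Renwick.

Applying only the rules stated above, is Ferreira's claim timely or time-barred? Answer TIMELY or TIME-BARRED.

TIME-BARRED

The limitation period began to run on August 13, 1998.
Adding the 3 years base period to August 13, 1998 gives a deadline of August 13, 2001, before any tolling.
The period was tolled for 222 days by the pending related arbitration (December 18, 1999 to July 27, 2000), pushing the deadline to March 23, 2002.
Because the defendant's absence from the jurisdiction ran from July 13, 2001 to February 9, 2002, the deadline is extended by 211 days to October 20, 2002.
The other events in the timeline have no effect on the limitation period under the stated rules.
The January 12, 2003 filing falls after the October 20, 2002 deadline; the claim is time-barred.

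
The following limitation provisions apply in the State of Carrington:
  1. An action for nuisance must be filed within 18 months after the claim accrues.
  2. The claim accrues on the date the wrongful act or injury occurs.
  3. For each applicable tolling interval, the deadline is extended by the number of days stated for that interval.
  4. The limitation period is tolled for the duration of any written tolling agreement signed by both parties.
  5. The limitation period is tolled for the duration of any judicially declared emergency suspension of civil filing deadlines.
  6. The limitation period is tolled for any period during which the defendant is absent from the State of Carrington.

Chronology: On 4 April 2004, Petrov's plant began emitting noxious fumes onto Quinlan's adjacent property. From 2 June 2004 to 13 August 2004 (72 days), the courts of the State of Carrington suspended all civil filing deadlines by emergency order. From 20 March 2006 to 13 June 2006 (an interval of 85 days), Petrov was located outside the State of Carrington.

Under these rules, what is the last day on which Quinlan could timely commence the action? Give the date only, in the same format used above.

The claim accrued on 4 April 2004, when the wrongful act occurred.
18 months from 4 April 2004 is 4 October 2005.
The period was tolled for 72 days by the emergency suspension of filing deadlines (2 June 2004 to 13 August 2004), pushing the deadline to 15 December 2005.
The defendant's absence from the jurisdiction starting 20 March 2006 came too late — the period had run on 15 December 2005 — and so does not extend the deadline.

15 December 2005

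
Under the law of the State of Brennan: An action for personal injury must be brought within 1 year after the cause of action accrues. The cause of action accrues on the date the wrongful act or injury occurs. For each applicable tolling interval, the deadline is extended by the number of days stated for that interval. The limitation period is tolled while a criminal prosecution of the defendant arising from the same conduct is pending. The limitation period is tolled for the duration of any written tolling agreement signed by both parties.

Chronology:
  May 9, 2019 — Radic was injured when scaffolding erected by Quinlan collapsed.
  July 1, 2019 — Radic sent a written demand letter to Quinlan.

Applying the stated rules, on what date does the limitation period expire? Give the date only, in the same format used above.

May 9, 2020

The cause of action accrued on May 9, 2019, the date of the act.
Adding the 1 year base period to May 9, 2019 gives a deadline of May 9, 2020, before any tolling.
The other events in the timeline have no effect on the limitation period under the stated rules.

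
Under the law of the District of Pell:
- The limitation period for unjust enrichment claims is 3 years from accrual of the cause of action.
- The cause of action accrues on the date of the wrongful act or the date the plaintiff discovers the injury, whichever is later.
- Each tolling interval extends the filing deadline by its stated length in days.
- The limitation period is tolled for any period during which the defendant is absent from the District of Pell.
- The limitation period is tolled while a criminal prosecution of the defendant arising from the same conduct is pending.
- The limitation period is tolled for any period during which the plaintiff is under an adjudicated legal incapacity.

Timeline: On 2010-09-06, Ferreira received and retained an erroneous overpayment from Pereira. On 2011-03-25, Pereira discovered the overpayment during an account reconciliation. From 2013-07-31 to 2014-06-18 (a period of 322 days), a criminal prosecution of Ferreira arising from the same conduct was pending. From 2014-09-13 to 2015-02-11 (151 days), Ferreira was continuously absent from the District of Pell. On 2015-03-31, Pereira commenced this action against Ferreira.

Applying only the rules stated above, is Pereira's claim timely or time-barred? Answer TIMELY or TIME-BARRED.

Because discovery on 2011-03-25 post-dates the 2010-09-06 act, accrual under the later-of rule falls on 2011-03-25.
3 years from 2011-03-25 is 2014-03-25.
The period was tolled for 322 days by the pending criminal prosecution (2013-07-31 to 2014-06-18), pushing the deadline to 2015-02-10.
The defendant's absence from the jurisdiction from 2014-09-13 to 2015-02-11 tolled the period for 151 days, extending the deadline to 2015-07-11.
The 2015-03-31 filing precedes the 2015-07-11 deadline; the claim is timely.

TIMELY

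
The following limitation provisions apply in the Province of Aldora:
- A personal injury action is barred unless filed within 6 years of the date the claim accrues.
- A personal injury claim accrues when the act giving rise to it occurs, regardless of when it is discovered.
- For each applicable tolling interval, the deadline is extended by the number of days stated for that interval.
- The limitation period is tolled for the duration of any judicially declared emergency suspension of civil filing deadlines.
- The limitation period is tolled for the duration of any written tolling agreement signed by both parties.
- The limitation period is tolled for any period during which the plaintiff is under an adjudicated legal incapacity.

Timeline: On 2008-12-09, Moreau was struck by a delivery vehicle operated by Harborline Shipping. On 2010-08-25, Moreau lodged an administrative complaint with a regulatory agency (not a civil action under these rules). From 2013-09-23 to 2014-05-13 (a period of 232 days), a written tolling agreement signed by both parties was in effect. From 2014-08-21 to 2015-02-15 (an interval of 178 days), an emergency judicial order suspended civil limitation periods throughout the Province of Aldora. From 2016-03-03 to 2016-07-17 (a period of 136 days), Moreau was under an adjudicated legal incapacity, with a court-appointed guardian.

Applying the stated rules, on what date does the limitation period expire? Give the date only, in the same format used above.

The limitation period began to run on 2008-12-09.
Adding the 6 years base period to 2008-12-09 gives a deadline of 2014-12-09, before any tolling.
Because the written tolling agreement ran from 2013-09-23 to 2014-05-13, the deadline is extended by 232 days to 2015-07-29.
The emergency suspension of filing deadlines from 2014-08-21 to 2015-02-15 tolled the period for 178 days, extending the deadline to 2016-01-23.
The plaintiff's legal incapacity from 2016-03-03 to 2016-07-17 began after the period had already run on 2016-01-23, so it has no tolling effect.
The other events in the timeline have no effect on the limitation period under the stated rules.

2016-01-23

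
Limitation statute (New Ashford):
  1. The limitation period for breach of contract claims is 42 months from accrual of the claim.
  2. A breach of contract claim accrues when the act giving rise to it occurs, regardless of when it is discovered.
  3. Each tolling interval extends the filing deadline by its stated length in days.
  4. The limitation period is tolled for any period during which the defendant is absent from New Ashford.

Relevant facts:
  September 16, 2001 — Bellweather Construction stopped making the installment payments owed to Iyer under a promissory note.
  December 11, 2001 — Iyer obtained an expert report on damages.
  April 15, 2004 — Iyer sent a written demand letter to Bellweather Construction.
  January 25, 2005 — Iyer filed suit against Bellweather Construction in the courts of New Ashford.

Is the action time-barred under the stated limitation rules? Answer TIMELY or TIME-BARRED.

TIMELY

The claim accrued on September 16, 2001, when the wrongful act occurred.
The untolled deadline — 42 months after September 16, 2001 — is March 16, 2005.
The other events in the timeline have no effect on the limitation period under the stated rules.
Filing on January 25, 2005 beat the March 16, 2005 deadline — the action is timely.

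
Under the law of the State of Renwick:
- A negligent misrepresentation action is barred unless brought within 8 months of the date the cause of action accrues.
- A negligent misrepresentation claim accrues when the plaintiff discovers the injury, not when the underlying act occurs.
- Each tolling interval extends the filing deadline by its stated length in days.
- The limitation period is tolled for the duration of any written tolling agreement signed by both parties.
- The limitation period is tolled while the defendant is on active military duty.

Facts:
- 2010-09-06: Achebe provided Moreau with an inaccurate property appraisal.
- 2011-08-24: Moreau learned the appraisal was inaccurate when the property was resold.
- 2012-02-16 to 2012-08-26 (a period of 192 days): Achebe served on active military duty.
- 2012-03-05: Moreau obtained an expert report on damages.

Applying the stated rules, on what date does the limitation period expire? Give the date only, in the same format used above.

Under the discovery rule, the claim accrued on 2011-08-24, when Moreau discovered the injury — not on the 2010-09-06 date of the underlying act.
Adding the 8 months base period to 2011-08-24 gives a deadline of 2012-04-24, before any tolling.
Because the defendant's active military service ran from 2012-02-16 to 2012-08-26, the deadline is extended by 192 days to 2012-11-02.
The other events in the timeline have no effect on the limitation period under the stated rules.

2012-11-02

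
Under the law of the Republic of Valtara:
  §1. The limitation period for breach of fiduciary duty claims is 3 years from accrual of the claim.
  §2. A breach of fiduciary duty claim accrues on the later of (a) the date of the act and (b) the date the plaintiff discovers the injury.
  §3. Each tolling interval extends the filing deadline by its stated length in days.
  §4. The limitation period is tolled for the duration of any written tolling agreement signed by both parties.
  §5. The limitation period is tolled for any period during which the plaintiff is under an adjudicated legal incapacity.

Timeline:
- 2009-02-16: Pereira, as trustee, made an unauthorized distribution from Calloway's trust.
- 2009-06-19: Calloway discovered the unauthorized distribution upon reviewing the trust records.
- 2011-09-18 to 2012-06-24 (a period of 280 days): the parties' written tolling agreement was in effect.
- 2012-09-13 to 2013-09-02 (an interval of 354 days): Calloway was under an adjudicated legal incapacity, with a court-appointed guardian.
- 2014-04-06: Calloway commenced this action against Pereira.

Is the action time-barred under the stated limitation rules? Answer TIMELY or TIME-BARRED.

TIME-BARRED

Because discovery on 2009-06-19 post-dates the 2009-02-16 act, accrual under the later-of rule falls on 2009-06-19.
Adding the 3 years base period to 2009-06-19 gives a deadline of 2012-06-19, before any tolling.
Because the written tolling agreement ran from 2011-09-18 to 2012-06-24, the deadline is extended by 280 days to 2013-03-26.
Because the plaintiff's legal incapacity ran from 2012-09-13 to 2013-09-02, the deadline is extended by 354 days to 2014-03-15.
The 2014-04-06 filing falls after the 2014-03-15 deadline; the claim is time-barred.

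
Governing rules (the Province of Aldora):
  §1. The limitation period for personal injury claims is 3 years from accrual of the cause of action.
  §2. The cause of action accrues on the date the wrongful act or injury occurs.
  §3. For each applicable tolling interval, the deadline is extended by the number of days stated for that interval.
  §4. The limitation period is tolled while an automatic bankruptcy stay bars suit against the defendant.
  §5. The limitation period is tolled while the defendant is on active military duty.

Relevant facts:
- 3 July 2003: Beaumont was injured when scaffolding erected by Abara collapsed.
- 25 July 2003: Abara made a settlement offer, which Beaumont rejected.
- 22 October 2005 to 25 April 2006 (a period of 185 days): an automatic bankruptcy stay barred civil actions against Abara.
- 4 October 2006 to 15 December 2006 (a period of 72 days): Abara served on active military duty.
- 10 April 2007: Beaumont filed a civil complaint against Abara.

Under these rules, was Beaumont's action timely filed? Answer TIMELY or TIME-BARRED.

The limitation period began to run on 3 July 2003.
The untolled deadline — 3 years after 3 July 2003 — is 3 July 2006.
The period was tolled for 185 days by the automatic bankruptcy stay (22 October 2005 to 25 April 2006), pushing the deadline to 4 January 2007.
The period was tolled for 72 days by the defendant's active military service (4 October 2006 to 15 December 2006), pushing the deadline to 17 March 2007.
Nothing else in the chronology tolls or restarts the period.
Filing on 10 April 2007 missed the 17 March 2007 deadline — the action is time-barred.

TIME-BARRED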